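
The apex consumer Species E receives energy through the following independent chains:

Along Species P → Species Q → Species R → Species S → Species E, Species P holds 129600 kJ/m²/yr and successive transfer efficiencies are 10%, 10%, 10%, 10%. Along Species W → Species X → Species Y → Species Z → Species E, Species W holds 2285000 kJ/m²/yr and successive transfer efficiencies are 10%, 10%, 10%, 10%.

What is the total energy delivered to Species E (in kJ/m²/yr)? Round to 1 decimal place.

Via Species P: 129600 × 0.1 × 0.1 × 0.1 × 0.1 = 12.96 kJ/m²/yr
Via Species W: 2285000 × 0.1 × 0.1 × 0.1 × 0.1 = 228.5 kJ/m²/yr
Total at Species E: 12.96 + 228.5 = 241.46 kJ/m²/yr

241.5 kJ/m²/yr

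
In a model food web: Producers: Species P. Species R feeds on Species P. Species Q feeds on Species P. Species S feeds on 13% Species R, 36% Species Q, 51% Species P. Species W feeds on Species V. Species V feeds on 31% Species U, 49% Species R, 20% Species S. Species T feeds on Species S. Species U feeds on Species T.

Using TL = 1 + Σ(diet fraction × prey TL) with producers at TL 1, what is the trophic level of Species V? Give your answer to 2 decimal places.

Species Q: 1 + 1 = 2
Species R: 1 + 1 = 2
Species S: 1 + (0.13×2 + 0.36×2 + 0.51×1) = 2.49
Species T: 1 + 2.49 = 3.49
Species U: 1 + 3.49 = 4.49
Species V: 1 + (0.31×4.49 + 0.49×2 + 0.2×2.49) = 3.8699
Species W: 1 + 3.8699 = 4.8699

3.87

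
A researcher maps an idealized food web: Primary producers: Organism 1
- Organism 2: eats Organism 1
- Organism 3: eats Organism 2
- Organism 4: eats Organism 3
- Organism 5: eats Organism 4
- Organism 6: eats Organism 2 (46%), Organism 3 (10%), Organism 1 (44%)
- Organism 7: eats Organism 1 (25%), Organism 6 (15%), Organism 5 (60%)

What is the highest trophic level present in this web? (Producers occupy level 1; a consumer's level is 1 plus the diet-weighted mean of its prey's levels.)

5

Organism 2: 1 + 1 = 2
Organism 3: 1 + 2 = 3
Organism 4: 1 + 3 = 4
Organism 5: 1 + 4 = 5
Organism 6: 1 + (0.46×2 + 0.1×3 + 0.44×1) = 2.66
Organism 7: 1 + (0.25×1 + 0.15×2.66 + 0.6×5) = 4.649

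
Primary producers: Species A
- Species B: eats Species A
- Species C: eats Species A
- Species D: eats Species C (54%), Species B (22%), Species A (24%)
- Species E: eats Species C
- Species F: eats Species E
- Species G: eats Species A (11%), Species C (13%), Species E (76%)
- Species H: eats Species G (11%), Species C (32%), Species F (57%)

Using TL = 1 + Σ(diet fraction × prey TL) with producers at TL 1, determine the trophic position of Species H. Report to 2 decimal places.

Species B: 1 + 1 = 2
Species C: 1 + 1 = 2
Species D: 1 + (0.54×2 + 0.22×2 + 0.24×1) = 2.76
Species E: 1 + 2 = 3
Species F: 1 + 3 = 4
Species G: 1 + (0.11×1 + 0.13×2 + 0.76×3) = 3.65
Species H: 1 + (0.11×3.65 + 0.32×2 + 0.57×4) = 4.3215

4.32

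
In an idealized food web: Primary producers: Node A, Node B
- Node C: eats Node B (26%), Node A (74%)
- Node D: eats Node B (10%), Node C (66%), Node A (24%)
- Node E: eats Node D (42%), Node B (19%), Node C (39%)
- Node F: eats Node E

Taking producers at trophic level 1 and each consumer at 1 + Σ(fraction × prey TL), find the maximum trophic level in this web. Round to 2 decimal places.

Node C: 1 + (0.26×1 + 0.74×1) = 2
Node D: 1 + (0.1×1 + 0.66×2 + 0.24×1) = 2.66
Node E: 1 + (0.42×2.66 + 0.19×1 + 0.39×2) = 3.0872
Node F: 1 + 3.0872 = 4.0872

4.09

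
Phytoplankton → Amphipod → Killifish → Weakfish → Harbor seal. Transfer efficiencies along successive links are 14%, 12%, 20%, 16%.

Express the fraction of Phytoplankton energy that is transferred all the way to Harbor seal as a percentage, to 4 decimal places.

0.0538%

Product of link efficiencies: 0.14 × 0.12 × 0.2 × 0.16 = 0.0005376
As a percentage: 0.0005376 × 100 = 0.0538%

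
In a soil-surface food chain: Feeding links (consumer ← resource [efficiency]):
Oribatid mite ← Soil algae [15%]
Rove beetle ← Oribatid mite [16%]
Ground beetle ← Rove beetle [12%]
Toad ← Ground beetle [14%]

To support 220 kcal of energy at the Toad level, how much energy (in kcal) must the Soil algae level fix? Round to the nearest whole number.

Cumulative transfer efficiency: 0.15 × 0.16 × 0.12 × 0.14 = 0.0004032
Soil algae energy = 220 / 0.0004032 = 545635 kcal

545635 kcal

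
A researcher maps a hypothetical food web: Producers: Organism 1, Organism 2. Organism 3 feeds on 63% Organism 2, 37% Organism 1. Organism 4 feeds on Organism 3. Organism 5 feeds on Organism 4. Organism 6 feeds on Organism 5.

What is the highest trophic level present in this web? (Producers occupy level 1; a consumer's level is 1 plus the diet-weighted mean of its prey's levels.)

5

Organism 3: 1 + (0.63×1 + 0.37×1) = 2
Organism 4: 1 + 2 = 3
Organism 5: 1 + 3 = 4
Organism 6: 1 + 4 = 5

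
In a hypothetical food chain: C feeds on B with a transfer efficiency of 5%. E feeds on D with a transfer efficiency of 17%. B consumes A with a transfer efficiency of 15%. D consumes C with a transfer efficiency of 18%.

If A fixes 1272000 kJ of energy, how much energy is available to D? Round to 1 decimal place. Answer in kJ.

B: 1272000 × 0.15 = 190800 kJ
C: 190800 × 0.05 = 9540 kJ
D: 9540 × 0.18 = 1717.2 kJ

1717.2 kJ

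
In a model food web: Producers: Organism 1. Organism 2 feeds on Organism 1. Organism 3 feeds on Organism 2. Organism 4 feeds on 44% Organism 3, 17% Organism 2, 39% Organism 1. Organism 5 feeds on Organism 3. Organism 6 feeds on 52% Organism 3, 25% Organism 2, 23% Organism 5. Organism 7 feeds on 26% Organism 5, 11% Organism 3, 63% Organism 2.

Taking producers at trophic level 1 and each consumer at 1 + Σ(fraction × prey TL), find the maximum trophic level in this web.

Organism 2: 1 + 1 = 2
Organism 3: 1 + 2 = 3
Organism 4: 1 + (0.44×3 + 0.17×2 + 0.39×1) = 3.05
Organism 5: 1 + 3 = 4
Organism 6: 1 + (0.52×3 + 0.25×2 + 0.23×4) = 3.98
Organism 7: 1 + (0.26×4 + 0.11×3 + 0.63×2) = 3.63

4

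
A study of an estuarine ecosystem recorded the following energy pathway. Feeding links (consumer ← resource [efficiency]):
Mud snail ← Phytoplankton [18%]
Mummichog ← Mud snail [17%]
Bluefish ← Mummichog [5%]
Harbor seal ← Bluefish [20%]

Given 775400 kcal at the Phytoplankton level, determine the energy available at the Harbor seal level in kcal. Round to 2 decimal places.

237.27 kcal

Mud snail: 775400 × 0.18 = 139572 kcal
Mummichog: 139572 × 0.17 = 23727.24 kcal
Bluefish: 23727.24 × 0.05 = 1186.362 kcal
Harbor seal: 1186.362 × 0.2 = 237.2724 kcal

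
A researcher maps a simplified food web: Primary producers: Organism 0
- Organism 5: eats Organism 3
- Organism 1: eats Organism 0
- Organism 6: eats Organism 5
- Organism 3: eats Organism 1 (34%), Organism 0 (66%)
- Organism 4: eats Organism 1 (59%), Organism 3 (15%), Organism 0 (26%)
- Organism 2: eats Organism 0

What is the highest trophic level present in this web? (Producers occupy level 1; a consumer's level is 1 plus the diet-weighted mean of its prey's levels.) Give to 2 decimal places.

Organism 1: 1 + 1 = 2
Organism 2: 1 + 1 = 2
Organism 3: 1 + (0.34×2 + 0.66×1) = 2.34
Organism 4: 1 + (0.59×2 + 0.15×2.34 + 0.26×1) = 2.791
Organism 5: 1 + 2.34 = 3.34
Organism 6: 1 + 3.34 = 4.34

4.34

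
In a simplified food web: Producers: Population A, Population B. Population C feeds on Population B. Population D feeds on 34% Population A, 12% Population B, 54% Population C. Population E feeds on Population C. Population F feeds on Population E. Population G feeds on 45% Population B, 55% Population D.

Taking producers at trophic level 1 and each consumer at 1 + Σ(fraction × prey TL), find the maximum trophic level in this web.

Population C: 1 + 1 = 2
Population D: 1 + (0.34×1 + 0.12×1 + 0.54×2) = 2.54
Population E: 1 + 2 = 3
Population F: 1 + 3 = 4
Population G: 1 + (0.45×1 + 0.55×2.54) = 2.847

4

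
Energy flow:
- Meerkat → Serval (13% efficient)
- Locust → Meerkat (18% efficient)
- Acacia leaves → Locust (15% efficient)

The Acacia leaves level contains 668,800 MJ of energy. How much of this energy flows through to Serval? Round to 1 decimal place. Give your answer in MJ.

2347.5 MJ

Locust: 668800 × 0.15 = 100320 MJ
Meerkat: 100320 × 0.18 = 18057.6 MJ
Serval: 18057.6 × 0.13 = 2347.488 MJ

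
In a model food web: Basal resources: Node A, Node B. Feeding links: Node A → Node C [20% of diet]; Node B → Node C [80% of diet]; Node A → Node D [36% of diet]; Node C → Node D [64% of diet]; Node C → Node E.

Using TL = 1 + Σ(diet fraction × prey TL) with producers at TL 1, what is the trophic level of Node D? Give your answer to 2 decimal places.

Node C: 1 + (0.8×1 + 0.2×1) = 2
Node D: 1 + (0.64×2 + 0.36×1) = 2.64
Node E: 1 + 2 = 3

2.64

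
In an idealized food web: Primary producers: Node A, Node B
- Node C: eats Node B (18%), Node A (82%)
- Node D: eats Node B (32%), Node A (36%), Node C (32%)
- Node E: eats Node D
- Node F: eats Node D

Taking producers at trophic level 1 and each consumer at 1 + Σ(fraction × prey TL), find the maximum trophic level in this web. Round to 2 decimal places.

3.32

Node C: 1 + (0.18×1 + 0.82×1) = 2
Node D: 1 + (0.32×1 + 0.36×1 + 0.32×2) = 2.32
Node E: 1 + 2.32 = 3.32
Node F: 1 + 2.32 = 3.32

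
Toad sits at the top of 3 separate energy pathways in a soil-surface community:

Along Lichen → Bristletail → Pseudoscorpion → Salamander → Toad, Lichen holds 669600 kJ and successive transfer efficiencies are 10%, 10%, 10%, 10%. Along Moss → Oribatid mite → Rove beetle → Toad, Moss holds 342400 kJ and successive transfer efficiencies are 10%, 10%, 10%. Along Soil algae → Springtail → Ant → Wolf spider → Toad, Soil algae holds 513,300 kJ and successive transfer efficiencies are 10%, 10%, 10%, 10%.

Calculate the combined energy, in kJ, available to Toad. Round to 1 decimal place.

460.7 kJ

Via Lichen: 669600 × 0.1 × 0.1 × 0.1 × 0.1 = 66.96 kJ
Via Moss: 342400 × 0.1 × 0.1 × 0.1 = 342.4 kJ
Via Soil algae: 513300 × 0.1 × 0.1 × 0.1 × 0.1 = 51.33 kJ
Total at Toad: 66.96 + 342.4 + 51.33 = 460.69 kJ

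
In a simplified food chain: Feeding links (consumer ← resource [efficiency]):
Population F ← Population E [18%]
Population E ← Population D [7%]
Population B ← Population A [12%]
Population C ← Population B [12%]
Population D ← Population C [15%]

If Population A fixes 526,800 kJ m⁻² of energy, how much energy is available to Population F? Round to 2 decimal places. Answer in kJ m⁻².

14.34 kJ m⁻²

Population B: 526800 × 0.12 = 63216 kJ m⁻²
Population C: 63216 × 0.12 = 7585.92 kJ m⁻²
Population D: 7585.92 × 0.15 = 1137.888 kJ m⁻²
Population E: 1137.888 × 0.07 = 79.65216 kJ m⁻²
Population F: 79.65216 × 0.18 = 14.3373888 kJ m⁻²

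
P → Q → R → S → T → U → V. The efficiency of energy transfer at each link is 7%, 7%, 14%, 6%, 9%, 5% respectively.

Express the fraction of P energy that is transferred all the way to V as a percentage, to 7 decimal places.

Product of link efficiencies: 0.07 × 0.07 × 0.14 × 0.06 × 0.09 × 0.05 = 0.00000018522
As a percentage: 0.00000018522 × 100 = 0.0000185%

0.0000185%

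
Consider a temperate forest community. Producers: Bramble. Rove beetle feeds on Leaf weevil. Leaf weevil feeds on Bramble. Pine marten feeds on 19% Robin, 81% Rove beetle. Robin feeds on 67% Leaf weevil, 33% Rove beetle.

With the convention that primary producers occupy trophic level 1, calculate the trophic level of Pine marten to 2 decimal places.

4.06

Leaf weevil: 1 + 1 = 2
Rove beetle: 1 + 2 = 3
Robin: 1 + (0.67×2 + 0.33×3) = 3.33
Pine marten: 1 + (0.19×3.33 + 0.81×3) = 4.0627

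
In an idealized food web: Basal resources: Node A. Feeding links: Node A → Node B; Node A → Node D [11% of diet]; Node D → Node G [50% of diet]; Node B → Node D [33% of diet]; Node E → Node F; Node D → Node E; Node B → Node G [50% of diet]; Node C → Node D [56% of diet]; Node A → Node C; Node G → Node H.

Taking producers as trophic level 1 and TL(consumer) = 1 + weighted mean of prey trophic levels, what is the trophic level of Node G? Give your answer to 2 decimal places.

Node B: 1 + 1 = 2
Node C: 1 + 1 = 2
Node D: 1 + (0.56×2 + 0.33×2 + 0.11×1) = 2.89
Node E: 1 + 2.89 = 3.89
Node F: 1 + 3.89 = 4.89
Node G: 1 + (0.5×2.89 + 0.5×2) = 3.445
Node H: 1 + 3.445 = 4.445

3.45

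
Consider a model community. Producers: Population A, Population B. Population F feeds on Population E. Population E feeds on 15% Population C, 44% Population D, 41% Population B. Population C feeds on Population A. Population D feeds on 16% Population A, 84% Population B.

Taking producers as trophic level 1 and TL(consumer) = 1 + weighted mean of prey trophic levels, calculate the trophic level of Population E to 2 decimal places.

2.59

Population C: 1 + 1 = 2
Population D: 1 + (0.16×1 + 0.84×1) = 2
Population E: 1 + (0.15×2 + 0.44×2 + 0.41×1) = 2.59
Population F: 1 + 2.59 = 3.59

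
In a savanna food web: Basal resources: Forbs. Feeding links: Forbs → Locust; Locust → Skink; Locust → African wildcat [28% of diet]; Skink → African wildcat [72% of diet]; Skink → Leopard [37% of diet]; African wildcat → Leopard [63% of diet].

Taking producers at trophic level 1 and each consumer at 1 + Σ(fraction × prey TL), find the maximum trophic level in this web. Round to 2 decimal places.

4.45

Locust: 1 + 1 = 2
Skink: 1 + 2 = 3
African wildcat: 1 + (0.28×2 + 0.72×3) = 3.72
Leopard: 1 + (0.37×3 + 0.63×3.72) = 4.4536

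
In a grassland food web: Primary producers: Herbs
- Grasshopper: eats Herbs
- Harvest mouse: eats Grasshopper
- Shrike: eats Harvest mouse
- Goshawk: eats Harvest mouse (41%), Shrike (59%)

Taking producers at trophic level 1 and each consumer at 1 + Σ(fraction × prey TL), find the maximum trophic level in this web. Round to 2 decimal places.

4.59

Grasshopper: 1 + 1 = 2
Harvest mouse: 1 + 2 = 3
Shrike: 1 + 3 = 4
Goshawk: 1 + (0.41×3 + 0.59×4) = 4.59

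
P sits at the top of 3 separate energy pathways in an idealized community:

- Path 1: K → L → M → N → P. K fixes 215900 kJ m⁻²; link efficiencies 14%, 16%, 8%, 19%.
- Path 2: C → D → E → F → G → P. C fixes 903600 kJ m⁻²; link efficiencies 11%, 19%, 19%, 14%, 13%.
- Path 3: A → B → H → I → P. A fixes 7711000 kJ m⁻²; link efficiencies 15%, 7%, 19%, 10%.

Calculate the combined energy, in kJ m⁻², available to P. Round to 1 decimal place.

1677.2 kJ m⁻²

Path 1: 215900 × 0.14 × 0.16 × 0.08 × 0.19 = 73.509632 kJ m⁻²
Path 2: 903600 × 0.11 × 0.19 × 0.19 × 0.14 × 0.13 = 65.30515992 kJ m⁻²
Path 3: 7711000 × 0.15 × 0.07 × 0.19 × 0.1 = 1538.3445 kJ m⁻²
Total at P: 73.509632 + 65.30515992 + 1538.3445 = 1677.15929192 kJ m⁻²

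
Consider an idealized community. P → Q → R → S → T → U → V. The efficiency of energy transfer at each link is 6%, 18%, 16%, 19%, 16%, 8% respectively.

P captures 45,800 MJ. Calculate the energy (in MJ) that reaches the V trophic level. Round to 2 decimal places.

0.19 MJ

Q: 45800 × 0.06 = 2748 MJ
R: 2748 × 0.18 = 494.64 MJ
S: 494.64 × 0.16 = 79.1424 MJ
T: 79.1424 × 0.19 = 15.037056 MJ
U: 15.037056 × 0.16 = 2.40592896 MJ
V: 2.40592896 × 0.08 = 0.1924743168 MJ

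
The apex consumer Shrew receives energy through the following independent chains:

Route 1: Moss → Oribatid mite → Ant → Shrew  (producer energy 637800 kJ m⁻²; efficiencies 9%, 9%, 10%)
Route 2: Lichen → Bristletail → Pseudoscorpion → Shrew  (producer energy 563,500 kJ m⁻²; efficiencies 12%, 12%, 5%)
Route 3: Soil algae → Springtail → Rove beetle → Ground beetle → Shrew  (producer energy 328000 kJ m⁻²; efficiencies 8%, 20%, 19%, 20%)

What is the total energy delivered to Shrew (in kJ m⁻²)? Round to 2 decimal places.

Route 1: 637800 × 0.09 × 0.09 × 0.1 = 516.618 kJ m⁻²
Route 2: 563500 × 0.12 × 0.12 × 0.05 = 405.72 kJ m⁻²
Route 3: 328000 × 0.08 × 0.2 × 0.19 × 0.2 = 199.424 kJ m⁻²
Total at Shrew: 516.618 + 405.72 + 199.424 = 1121.762 kJ m⁻²

1121.76 kJ m⁻²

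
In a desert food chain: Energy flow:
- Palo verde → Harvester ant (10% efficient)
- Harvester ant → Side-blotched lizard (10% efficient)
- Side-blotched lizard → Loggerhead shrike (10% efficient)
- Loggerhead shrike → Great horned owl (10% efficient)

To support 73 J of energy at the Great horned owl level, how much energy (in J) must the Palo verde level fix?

Cumulative transfer efficiency: 0.1 × 0.1 × 0.1 × 0.1 = 0.0001
Palo verde energy = 73 / 0.0001 = 730000 J

730000 J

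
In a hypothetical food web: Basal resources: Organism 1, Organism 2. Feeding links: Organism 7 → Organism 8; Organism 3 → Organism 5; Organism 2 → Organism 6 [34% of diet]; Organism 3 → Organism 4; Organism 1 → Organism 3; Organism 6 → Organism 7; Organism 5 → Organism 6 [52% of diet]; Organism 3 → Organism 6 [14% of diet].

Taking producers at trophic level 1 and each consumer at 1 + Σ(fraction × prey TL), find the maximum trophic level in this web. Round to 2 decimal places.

5.18

Organism 3: 1 + 1 = 2
Organism 4: 1 + 2 = 3
Organism 5: 1 + 2 = 3
Organism 6: 1 + (0.52×3 + 0.14×2 + 0.34×1) = 3.18
Organism 7: 1 + 3.18 = 4.18
Organism 8: 1 + 4.18 = 5.18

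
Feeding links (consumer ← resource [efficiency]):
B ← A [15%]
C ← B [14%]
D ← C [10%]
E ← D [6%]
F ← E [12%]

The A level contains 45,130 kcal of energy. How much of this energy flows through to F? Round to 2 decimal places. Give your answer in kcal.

0.68 kcal

B: 45130 × 0.15 = 6769.5 kcal
C: 6769.5 × 0.14 = 947.73 kcal
D: 947.73 × 0.1 = 94.773 kcal
E: 94.773 × 0.06 = 5.68638 kcal
F: 5.68638 × 0.12 = 0.6823656 kcal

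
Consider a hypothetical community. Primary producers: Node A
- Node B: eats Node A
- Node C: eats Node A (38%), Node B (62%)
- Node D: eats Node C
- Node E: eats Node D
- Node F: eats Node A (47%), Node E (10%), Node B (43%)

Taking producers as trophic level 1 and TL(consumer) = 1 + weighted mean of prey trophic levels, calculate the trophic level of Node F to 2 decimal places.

2.79

Node B: 1 + 1 = 2
Node C: 1 + (0.38×1 + 0.62×2) = 2.62
Node D: 1 + 2.62 = 3.62
Node E: 1 + 3.62 = 4.62
Node F: 1 + (0.47×1 + 0.1×4.62 + 0.43×2) = 2.792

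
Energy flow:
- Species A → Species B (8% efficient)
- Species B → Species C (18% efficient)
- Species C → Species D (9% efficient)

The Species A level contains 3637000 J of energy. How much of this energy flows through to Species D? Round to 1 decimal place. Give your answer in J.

Species B: 3637000 × 0.08 = 290960 J
Species C: 290960 × 0.18 = 52372.8 J
Species D: 52372.8 × 0.09 = 4713.552 J

4713.6 J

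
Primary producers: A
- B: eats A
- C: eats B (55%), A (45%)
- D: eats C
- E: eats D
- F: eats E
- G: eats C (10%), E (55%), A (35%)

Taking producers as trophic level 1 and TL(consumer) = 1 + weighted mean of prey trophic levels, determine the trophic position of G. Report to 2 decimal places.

4.11

B: 1 + 1 = 2
C: 1 + (0.55×2 + 0.45×1) = 2.55
D: 1 + 2.55 = 3.55
E: 1 + 3.55 = 4.55
F: 1 + 4.55 = 5.55
G: 1 + (0.1×2.55 + 0.55×4.55 + 0.35×1) = 4.1075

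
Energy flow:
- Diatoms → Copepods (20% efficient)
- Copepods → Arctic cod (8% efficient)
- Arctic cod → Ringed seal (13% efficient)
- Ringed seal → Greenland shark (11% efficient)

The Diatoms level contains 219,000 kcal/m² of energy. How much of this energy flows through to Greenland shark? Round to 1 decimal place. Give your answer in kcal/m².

50.1 kcal/m²

Copepods: 219000 × 0.2 = 43800 kcal/m²
Arctic cod: 43800 × 0.08 = 3504 kcal/m²
Ringed seal: 3504 × 0.13 = 455.52 kcal/m²
Greenland shark: 455.52 × 0.11 = 50.1072 kcal/m²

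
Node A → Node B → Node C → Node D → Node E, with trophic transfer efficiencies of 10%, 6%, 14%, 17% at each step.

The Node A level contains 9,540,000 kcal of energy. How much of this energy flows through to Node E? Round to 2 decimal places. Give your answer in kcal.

1362.31 kcal

Node B: 9540000 × 0.1 = 954000 kcal
Node C: 954000 × 0.06 = 57240 kcal
Node D: 57240 × 0.14 = 8013.6 kcal
Node E: 8013.6 × 0.17 = 1362.312 kcal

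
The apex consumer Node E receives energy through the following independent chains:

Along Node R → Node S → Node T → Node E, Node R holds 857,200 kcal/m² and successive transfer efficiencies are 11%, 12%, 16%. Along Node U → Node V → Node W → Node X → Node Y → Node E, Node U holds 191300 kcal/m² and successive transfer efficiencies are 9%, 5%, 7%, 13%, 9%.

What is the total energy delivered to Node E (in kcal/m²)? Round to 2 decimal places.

1811.11 kcal/m²

Via Node R: 857200 × 0.11 × 0.12 × 0.16 = 1810.4064 kcal/m²
Via Node U: 191300 × 0.09 × 0.05 × 0.07 × 0.13 × 0.09 = 0.70503615 kcal/m²
Total at Node E: 1810.4064 + 0.70503615 = 1811.11143615 kcal/m²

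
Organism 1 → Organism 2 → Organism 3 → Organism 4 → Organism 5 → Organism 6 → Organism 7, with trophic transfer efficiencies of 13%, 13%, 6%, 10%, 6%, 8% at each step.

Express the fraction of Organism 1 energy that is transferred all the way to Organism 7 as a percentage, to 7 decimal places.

0.0000487%

Product of link efficiencies: 0.13 × 0.13 × 0.06 × 0.1 × 0.06 × 0.08 = 0.00000048672
As a percentage: 0.00000048672 × 100 = 0.0000487%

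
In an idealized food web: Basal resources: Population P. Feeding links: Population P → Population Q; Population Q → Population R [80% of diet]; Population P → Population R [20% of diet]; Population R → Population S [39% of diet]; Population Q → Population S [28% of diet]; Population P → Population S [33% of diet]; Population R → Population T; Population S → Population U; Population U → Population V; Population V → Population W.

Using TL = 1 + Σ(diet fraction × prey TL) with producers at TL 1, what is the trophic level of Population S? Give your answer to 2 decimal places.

2.98

Population Q: 1 + 1 = 2
Population R: 1 + (0.8×2 + 0.2×1) = 2.8
Population S: 1 + (0.39×2.8 + 0.28×2 + 0.33×1) = 2.982
Population T: 1 + 2.8 = 3.8
Population U: 1 + 2.982 = 3.982
Population V: 1 + 3.982 = 4.982
Population W: 1 + 4.982 = 5.982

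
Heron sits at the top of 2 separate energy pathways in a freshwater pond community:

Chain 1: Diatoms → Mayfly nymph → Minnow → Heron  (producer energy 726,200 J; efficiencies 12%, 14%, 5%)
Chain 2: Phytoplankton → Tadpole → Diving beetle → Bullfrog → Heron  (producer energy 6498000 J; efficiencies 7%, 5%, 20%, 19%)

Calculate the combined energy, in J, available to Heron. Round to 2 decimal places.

1474.24 J

Chain 1: 726200 × 0.12 × 0.14 × 0.05 = 610.008 J
Chain 2: 6498000 × 0.07 × 0.05 × 0.2 × 0.19 = 864.234 J
Total at Heron: 610.008 + 864.234 = 1474.242 J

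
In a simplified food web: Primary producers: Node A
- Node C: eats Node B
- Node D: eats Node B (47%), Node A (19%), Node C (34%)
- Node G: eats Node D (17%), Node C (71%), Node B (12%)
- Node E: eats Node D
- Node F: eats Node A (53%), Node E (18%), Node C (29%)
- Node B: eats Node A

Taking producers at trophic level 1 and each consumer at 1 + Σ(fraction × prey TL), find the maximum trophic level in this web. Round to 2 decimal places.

Node B: 1 + 1 = 2
Node C: 1 + 2 = 3
Node D: 1 + (0.47×2 + 0.19×1 + 0.34×3) = 3.15
Node E: 1 + 3.15 = 4.15
Node F: 1 + (0.53×1 + 0.18×4.15 + 0.29×3) = 3.147
Node G: 1 + (0.17×3.15 + 0.71×3 + 0.12×2) = 3.9055

4.15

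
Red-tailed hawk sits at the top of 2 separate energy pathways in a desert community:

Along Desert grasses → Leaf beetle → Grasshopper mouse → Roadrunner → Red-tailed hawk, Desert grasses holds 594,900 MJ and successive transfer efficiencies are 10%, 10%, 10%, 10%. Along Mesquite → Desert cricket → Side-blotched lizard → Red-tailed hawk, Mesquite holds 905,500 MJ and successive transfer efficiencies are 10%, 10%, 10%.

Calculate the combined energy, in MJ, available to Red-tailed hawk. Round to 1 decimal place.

965.0 MJ

Via Desert grasses: 594900 × 0.1 × 0.1 × 0.1 × 0.1 = 59.49 MJ
Via Mesquite: 905500 × 0.1 × 0.1 × 0.1 = 905.5 MJ
Total at Red-tailed hawk: 59.49 + 905.5 = 964.99 MJ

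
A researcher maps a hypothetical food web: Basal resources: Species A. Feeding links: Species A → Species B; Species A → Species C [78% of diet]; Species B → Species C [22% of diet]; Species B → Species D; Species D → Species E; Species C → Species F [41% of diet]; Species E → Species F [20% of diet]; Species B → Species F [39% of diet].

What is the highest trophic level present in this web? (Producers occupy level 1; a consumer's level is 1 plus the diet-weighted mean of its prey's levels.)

Species B: 1 + 1 = 2
Species C: 1 + (0.78×1 + 0.22×2) = 2.22
Species D: 1 + 2 = 3
Species E: 1 + 3 = 4
Species F: 1 + (0.41×2.22 + 0.2×4 + 0.39×2) = 3.4902

4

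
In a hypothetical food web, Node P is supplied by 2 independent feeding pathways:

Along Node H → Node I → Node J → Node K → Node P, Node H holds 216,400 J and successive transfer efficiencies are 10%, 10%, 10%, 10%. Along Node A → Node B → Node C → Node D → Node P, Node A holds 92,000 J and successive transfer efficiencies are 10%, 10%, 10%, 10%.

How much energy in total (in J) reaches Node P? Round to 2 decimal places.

30.84 J

Via Node H: 216400 × 0.1 × 0.1 × 0.1 × 0.1 = 21.64 J
Via Node A: 92000 × 0.1 × 0.1 × 0.1 × 0.1 = 9.2 J
Total at Node P: 21.64 + 9.2 = 30.84 J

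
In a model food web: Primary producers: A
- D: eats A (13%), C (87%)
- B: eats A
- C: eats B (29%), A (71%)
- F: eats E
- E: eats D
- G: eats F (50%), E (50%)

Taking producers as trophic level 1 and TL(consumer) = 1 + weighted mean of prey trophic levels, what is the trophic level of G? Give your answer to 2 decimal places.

B: 1 + 1 = 2
C: 1 + (0.29×2 + 0.71×1) = 2.29
D: 1 + (0.13×1 + 0.87×2.29) = 3.1223
E: 1 + 3.1223 = 4.1223
F: 1 + 4.1223 = 5.1223
G: 1 + (0.5×5.1223 + 0.5×4.1223) = 5.6223

5.62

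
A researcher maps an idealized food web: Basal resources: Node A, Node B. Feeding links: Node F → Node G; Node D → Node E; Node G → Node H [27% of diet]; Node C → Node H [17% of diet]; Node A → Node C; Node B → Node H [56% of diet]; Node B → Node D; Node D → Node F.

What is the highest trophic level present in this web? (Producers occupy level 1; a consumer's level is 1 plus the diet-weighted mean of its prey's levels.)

4

Node C: 1 + 1 = 2
Node D: 1 + 1 = 2
Node E: 1 + 2 = 3
Node F: 1 + 2 = 3
Node G: 1 + 3 = 4
Node H: 1 + (0.56×1 + 0.17×2 + 0.27×4) = 2.98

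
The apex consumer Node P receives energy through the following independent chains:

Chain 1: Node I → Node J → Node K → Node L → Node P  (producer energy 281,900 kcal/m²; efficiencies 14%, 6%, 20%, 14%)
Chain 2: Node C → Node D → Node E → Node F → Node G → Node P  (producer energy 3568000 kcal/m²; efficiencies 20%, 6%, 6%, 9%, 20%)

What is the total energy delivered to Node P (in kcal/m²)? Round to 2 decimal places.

Chain 1: 281900 × 0.14 × 0.06 × 0.2 × 0.14 = 66.30288 kcal/m²
Chain 2: 3568000 × 0.2 × 0.06 × 0.06 × 0.09 × 0.2 = 46.24128 kcal/m²
Total at Node P: 66.30288 + 46.24128 = 112.54416 kcal/m²

112.54 kcal/m²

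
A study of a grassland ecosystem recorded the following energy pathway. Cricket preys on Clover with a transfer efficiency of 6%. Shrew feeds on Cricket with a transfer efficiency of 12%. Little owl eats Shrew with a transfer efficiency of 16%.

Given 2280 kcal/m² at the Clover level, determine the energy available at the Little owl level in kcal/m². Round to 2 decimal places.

Cricket: 2280 × 0.06 = 136.8 kcal/m²
Shrew: 136.8 × 0.12 = 16.416 kcal/m²
Little owl: 16.416 × 0.16 = 2.62656 kcal/m²

2.63 kcal/m²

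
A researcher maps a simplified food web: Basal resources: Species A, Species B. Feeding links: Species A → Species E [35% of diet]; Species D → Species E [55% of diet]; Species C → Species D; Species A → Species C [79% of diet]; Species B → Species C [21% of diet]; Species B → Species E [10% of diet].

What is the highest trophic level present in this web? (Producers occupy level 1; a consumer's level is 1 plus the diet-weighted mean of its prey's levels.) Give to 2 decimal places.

3.10

Species C: 1 + (0.21×1 + 0.79×1) = 2
Species D: 1 + 2 = 3
Species E: 1 + (0.55×3 + 0.1×1 + 0.35×1) = 3.1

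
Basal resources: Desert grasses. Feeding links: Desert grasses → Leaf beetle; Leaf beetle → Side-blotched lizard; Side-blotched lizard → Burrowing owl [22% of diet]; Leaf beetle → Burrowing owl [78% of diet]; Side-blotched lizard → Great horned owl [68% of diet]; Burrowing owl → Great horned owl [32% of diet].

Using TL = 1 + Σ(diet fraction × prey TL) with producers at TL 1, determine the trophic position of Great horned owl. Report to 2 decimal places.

Leaf beetle: 1 + 1 = 2
Side-blotched lizard: 1 + 2 = 3
Burrowing owl: 1 + (0.22×3 + 0.78×2) = 3.22
Great horned owl: 1 + (0.68×3 + 0.32×3.22) = 4.0704

4.07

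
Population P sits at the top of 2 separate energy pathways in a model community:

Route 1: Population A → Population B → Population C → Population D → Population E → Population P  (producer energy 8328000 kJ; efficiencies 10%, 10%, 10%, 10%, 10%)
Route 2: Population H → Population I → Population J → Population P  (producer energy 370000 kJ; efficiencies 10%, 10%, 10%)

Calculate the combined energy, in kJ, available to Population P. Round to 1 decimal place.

453.3 kJ

Route 1: 8328000 × 0.1 × 0.1 × 0.1 × 0.1 × 0.1 = 83.28 kJ
Route 2: 370000 × 0.1 × 0.1 × 0.1 = 370 kJ
Total at Population P: 83.28 + 370 = 453.28 kJ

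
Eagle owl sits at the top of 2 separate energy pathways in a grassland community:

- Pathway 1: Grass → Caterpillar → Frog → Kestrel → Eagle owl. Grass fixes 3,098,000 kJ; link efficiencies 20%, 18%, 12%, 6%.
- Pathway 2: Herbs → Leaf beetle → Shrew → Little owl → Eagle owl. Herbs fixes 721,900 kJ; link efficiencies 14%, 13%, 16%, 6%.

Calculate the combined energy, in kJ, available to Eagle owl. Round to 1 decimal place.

Pathway 1: 3098000 × 0.2 × 0.18 × 0.12 × 0.06 = 803.0016 kJ
Pathway 2: 721900 × 0.14 × 0.13 × 0.16 × 0.06 = 126.130368 kJ
Total at Eagle owl: 803.0016 + 126.130368 = 929.131968 kJ

929.1 kJ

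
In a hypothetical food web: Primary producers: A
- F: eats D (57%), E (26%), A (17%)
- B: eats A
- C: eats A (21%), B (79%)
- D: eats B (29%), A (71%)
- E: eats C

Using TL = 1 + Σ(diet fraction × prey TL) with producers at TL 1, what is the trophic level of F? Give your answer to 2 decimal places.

3.46

B: 1 + 1 = 2
C: 1 + (0.21×1 + 0.79×2) = 2.79
D: 1 + (0.29×2 + 0.71×1) = 2.29
E: 1 + 2.79 = 3.79
F: 1 + (0.57×2.29 + 0.26×3.79 + 0.17×1) = 3.4607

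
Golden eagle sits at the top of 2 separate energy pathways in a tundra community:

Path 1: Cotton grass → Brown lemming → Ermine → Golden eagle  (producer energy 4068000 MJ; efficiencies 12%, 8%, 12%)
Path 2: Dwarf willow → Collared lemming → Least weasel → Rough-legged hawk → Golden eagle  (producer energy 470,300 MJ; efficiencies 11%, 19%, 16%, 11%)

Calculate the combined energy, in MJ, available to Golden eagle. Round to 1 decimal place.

Path 1: 4068000 × 0.12 × 0.08 × 0.12 = 4686.336 MJ
Path 2: 470300 × 0.11 × 0.19 × 0.16 × 0.11 = 172.995152 MJ
Total at Golden eagle: 4686.336 + 172.995152 = 4859.331152 MJ

4859.3 MJ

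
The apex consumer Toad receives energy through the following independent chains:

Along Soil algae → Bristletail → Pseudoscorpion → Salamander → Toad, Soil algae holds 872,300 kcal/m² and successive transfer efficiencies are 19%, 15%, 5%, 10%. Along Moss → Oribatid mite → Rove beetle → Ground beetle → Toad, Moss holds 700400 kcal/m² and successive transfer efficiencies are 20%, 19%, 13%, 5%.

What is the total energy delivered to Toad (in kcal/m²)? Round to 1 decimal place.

Via Soil algae: 872300 × 0.19 × 0.15 × 0.05 × 0.1 = 124.30275 kcal/m²
Via Moss: 700400 × 0.2 × 0.19 × 0.13 × 0.05 = 172.9988 kcal/m²
Total at Toad: 124.30275 + 172.9988 = 297.30155 kcal/m²

297.3 kcal/m²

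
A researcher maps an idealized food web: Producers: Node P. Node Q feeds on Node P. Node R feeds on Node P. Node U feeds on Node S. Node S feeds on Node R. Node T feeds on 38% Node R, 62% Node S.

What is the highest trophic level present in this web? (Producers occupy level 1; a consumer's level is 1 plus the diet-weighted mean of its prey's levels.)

4

Node Q: 1 + 1 = 2
Node R: 1 + 1 = 2
Node S: 1 + 2 = 3
Node T: 1 + (0.38×2 + 0.62×3) = 3.62
Node U: 1 + 3 = 4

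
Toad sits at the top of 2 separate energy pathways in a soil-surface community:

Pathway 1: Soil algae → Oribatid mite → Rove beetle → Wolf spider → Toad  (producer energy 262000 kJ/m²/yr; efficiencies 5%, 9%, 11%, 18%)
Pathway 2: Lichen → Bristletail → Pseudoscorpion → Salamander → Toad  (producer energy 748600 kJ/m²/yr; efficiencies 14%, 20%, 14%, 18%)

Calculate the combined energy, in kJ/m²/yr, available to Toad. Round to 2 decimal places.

551.56 kJ/m²/yr

Pathway 1: 262000 × 0.05 × 0.09 × 0.11 × 0.18 = 23.3442 kJ/m²/yr
Pathway 2: 748600 × 0.14 × 0.2 × 0.14 × 0.18 = 528.21216 kJ/m²/yr
Total at Toad: 23.3442 + 528.21216 = 551.55636 kJ/m²/yr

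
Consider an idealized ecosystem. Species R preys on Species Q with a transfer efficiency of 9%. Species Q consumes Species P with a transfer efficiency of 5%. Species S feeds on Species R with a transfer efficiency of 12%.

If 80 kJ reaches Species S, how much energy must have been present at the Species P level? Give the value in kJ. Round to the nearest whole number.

148148 kJ

Cumulative transfer efficiency: 0.05 × 0.09 × 0.12 = 0.00054
Species P energy = 80 / 0.00054 = 148148 kJ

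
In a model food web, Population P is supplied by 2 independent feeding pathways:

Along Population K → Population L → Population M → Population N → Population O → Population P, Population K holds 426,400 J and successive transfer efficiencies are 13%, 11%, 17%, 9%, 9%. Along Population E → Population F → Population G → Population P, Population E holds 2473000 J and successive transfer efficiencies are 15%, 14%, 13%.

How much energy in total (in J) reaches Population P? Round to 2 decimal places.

Via Population K: 426400 × 0.13 × 0.11 × 0.17 × 0.09 × 0.09 = 8.39628504 J
Via Population E: 2473000 × 0.15 × 0.14 × 0.13 = 6751.29 J
Total at Population P: 8.39628504 + 6751.29 = 6759.68628504 J

6759.69 J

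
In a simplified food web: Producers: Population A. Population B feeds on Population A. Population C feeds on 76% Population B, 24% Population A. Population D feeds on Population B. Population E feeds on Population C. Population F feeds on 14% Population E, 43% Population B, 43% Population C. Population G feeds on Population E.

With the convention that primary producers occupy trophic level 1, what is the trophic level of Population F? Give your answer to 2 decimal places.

Population B: 1 + 1 = 2
Population C: 1 + (0.76×2 + 0.24×1) = 2.76
Population D: 1 + 2 = 3
Population E: 1 + 2.76 = 3.76
Population F: 1 + (0.14×3.76 + 0.43×2 + 0.43×2.76) = 3.5732
Population G: 1 + 3.76 = 4.76

3.57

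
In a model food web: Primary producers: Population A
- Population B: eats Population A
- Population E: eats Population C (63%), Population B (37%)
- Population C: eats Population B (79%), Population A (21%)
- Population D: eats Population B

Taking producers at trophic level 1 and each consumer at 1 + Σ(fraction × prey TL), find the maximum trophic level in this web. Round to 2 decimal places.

3.50

Population B: 1 + 1 = 2
Population C: 1 + (0.79×2 + 0.21×1) = 2.79
Population D: 1 + 2 = 3
Population E: 1 + (0.63×2.79 + 0.37×2) = 3.4977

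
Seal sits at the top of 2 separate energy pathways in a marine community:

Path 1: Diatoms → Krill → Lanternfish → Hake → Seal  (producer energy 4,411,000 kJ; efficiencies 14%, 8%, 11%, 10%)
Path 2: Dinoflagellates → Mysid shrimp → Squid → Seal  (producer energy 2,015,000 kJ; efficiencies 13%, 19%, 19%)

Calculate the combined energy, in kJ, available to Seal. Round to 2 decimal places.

9999.83 kJ

Path 1: 4411000 × 0.14 × 0.08 × 0.11 × 0.1 = 543.4352 kJ
Path 2: 2015000 × 0.13 × 0.19 × 0.19 = 9456.395 kJ
Total at Seal: 543.4352 + 9456.395 = 9999.8302 kJ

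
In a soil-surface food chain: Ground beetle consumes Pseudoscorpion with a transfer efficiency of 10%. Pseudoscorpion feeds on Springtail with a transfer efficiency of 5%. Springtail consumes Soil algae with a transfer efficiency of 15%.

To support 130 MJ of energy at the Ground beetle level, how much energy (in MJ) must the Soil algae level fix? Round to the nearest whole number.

Cumulative transfer efficiency: 0.15 × 0.05 × 0.1 = 0.00075
Soil algae energy = 130 / 0.00075 = 173333 MJ

173333 MJ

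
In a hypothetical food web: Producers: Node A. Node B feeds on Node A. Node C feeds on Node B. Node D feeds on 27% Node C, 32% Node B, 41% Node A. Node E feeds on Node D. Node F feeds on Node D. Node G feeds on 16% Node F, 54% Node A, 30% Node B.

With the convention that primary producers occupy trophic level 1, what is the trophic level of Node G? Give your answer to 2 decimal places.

2.76

Node B: 1 + 1 = 2
Node C: 1 + 2 = 3
Node D: 1 + (0.27×3 + 0.32×2 + 0.41×1) = 2.86
Node E: 1 + 2.86 = 3.86
Node F: 1 + 2.86 = 3.86
Node G: 1 + (0.16×3.86 + 0.54×1 + 0.3×2) = 2.7576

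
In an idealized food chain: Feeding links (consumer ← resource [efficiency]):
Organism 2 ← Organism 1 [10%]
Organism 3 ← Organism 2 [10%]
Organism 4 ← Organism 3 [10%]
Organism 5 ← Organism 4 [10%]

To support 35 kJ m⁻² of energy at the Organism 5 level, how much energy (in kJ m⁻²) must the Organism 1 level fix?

350000 kJ m⁻²

Cumulative transfer efficiency: 0.1 × 0.1 × 0.1 × 0.1 = 0.0001
Organism 1 energy = 35 / 0.0001 = 350000 kJ m⁻²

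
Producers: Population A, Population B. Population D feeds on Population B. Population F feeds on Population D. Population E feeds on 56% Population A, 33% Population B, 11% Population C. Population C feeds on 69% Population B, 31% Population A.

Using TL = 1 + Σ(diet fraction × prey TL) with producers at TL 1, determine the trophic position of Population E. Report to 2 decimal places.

Population C: 1 + (0.69×1 + 0.31×1) = 2
Population D: 1 + 1 = 2
Population E: 1 + (0.56×1 + 0.33×1 + 0.11×2) = 2.11
Population F: 1 + 2 = 3

2.11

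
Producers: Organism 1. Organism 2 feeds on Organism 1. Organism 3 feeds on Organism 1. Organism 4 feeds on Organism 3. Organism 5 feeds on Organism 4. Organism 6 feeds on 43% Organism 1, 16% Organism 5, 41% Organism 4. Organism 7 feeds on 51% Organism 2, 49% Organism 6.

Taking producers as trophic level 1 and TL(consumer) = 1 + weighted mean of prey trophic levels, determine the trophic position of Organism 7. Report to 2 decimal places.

Organism 2: 1 + 1 = 2
Organism 3: 1 + 1 = 2
Organism 4: 1 + 2 = 3
Organism 5: 1 + 3 = 4
Organism 6: 1 + (0.43×1 + 0.16×4 + 0.41×3) = 3.3
Organism 7: 1 + (0.51×2 + 0.49×3.3) = 3.637

3.64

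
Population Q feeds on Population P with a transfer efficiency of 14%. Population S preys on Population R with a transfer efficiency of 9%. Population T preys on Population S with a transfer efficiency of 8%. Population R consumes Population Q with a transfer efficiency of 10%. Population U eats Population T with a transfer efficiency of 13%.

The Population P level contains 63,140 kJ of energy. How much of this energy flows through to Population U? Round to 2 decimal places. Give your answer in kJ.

0.83 kJ

Population Q: 63140 × 0.14 = 8839.6 kJ
Population R: 8839.6 × 0.1 = 883.96 kJ
Population S: 883.96 × 0.09 = 79.5564 kJ
Population T: 79.5564 × 0.08 = 6.364512 kJ
Population U: 6.364512 × 0.13 = 0.82738656 kJ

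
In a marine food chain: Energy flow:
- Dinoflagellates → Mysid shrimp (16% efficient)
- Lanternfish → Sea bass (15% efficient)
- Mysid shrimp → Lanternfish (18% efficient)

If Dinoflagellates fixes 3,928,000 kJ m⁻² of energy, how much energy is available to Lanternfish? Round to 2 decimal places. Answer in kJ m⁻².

Mysid shrimp: 3928000 × 0.16 = 628480 kJ m⁻²
Lanternfish: 628480 × 0.18 = 113126.4 kJ m⁻²

113126.40 kJ m⁻²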